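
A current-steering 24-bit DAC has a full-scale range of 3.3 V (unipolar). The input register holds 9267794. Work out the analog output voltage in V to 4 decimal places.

1.8229 V

LSB = 3.3 V / 2^24 = 0.20 µV.
V_out = 0 + 9267794 × 1.96695e-07 V = 1.82293 V.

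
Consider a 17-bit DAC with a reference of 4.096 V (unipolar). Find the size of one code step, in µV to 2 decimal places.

Full-scale span = 4.096 V.
LSB = 4.096 / 2^17 = 4.096 / 131072 = 3.125e-05 V = 31.25 µV.

31.25 µV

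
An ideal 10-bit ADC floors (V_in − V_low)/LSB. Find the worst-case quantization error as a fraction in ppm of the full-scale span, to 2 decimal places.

Truncating → worst-case error = 1 LSB = V_FS/2^10, so 1e+06/1024 = 976.562 ppm of full scale.

976.56 ppm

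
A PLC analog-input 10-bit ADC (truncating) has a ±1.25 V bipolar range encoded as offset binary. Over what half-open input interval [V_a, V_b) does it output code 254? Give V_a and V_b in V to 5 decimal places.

LSB = 2.5/2^10 = 2.441 mV.
V_a = V_low + 254·LSB = -0.629883 V; V_b = V_low + 255·LSB = -0.627441 V.

[-0.62988 V, -0.62744 V)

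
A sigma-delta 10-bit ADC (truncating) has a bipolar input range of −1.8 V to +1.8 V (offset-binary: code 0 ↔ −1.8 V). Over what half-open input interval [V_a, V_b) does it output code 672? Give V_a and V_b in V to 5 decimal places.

[0.56250 V, 0.56602 V)

LSB = 3.6/2^10 = 3.516 mV.
V_a = V_low + 672·LSB = 0.5625 V; V_b = V_low + 673·LSB = 0.566016 V.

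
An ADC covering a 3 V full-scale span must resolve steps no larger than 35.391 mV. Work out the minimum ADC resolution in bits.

Number of steps required ≥ 3 V / 35.391 mV = 84.77.
Need 2^N ≥ 84.77; 2^6 = 64, 2^7 = 128.
Minimum N = 7.

7 bits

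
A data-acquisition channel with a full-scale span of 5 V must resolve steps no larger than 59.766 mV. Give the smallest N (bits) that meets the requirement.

Number of steps required ≥ 5 V / 59.766 mV = 83.66.
Need 2^N ≥ 83.66; 2^6 = 64, 2^7 = 128.
Minimum N = 7.

7 bits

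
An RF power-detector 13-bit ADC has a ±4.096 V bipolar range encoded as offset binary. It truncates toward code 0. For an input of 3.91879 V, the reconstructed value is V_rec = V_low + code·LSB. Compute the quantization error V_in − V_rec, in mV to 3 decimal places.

0.790 mV

Step size: 8.192 V ÷ 2^13 = 1.000 mV.
(V_in − V_low)/LSB = (3.91879 − (−4.096))/0.001 = 8014.7900 → code 8014 (floor).
V_rec = (−4.096) + 8014·0.001 = 3.918 V.
Error = 3.91879 − 3.918 = 0.00079 V = 0.790 mV.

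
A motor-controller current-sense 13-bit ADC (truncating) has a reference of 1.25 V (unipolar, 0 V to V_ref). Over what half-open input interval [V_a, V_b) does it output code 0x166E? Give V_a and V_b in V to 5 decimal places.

LSB = 1.25/2^13 = 152.59 µV.
Code 0x166E = 5742 decimal.
V_a = V_low + 5742·LSB = 0.87616 V; V_b = V_low + 5743·LSB = 0.876312 V.

[0.87616 V, 0.87631 V)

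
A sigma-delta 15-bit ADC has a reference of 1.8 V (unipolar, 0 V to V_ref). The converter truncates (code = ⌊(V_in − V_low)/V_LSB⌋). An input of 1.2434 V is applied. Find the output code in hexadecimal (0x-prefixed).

code 0x586B (decimal 22635)

LSB = 1.8 V / 32768 = 54.93 µV.
Input sits at 22635.406 steps above V_low.
So the output code is 22635.
In hexadecimal (0x-prefixed): 0x586B.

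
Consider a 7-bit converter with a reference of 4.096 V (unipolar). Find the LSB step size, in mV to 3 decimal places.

32.000 mV

Full-scale span = 4.096 V.
LSB = 4.096 / 2^7 = 4.096 / 128 = 0.032 V = 32.000 mV.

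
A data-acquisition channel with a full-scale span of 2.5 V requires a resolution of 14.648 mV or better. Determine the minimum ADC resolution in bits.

Number of steps required ≥ 2.5 V / 14.648 mV = 170.67.
Need 2^N ≥ 170.67; 2^7 = 128, 2^8 = 256.
Minimum N = 8.

8 bits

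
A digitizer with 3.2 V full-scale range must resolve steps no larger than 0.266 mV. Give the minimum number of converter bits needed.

14 bits

Number of steps required ≥ 3.2 V / 0.266 mV = 12030.08.
Need 2^N ≥ 12030.08; 2^13 = 8192, 2^14 = 16384.
Minimum N = 14.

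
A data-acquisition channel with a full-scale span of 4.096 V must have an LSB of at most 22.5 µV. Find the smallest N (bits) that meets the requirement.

Number of steps required ≥ 4.096 V / 22.5 µV = 182044.44.
Need 2^N ≥ 182044.44; 2^17 = 131072, 2^18 = 262144.
Minimum N = 18.

18 bits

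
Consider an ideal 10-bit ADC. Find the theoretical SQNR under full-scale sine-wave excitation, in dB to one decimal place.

SNR ≈ 6.02·N + 1.76 dB = 6.02·10 + 1.76 = 61.96 dB.

62.0 dB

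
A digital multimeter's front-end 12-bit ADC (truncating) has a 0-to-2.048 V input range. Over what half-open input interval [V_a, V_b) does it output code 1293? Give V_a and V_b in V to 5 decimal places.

LSB = 2.048/2^12 = 0.500 mV.
V_a = V_low + 1293·LSB = 0.6465 V; V_b = V_low + 1294·LSB = 0.647 V.

[0.64650 V, 0.64700 V)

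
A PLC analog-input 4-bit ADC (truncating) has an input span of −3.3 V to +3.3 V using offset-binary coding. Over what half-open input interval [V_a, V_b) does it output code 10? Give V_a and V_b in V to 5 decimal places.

[0.82500 V, 1.23750 V)

LSB = 6.6/2^4 = 412.500 mV.
V_a = V_low + 10·LSB = 0.825 V; V_b = V_low + 11·LSB = 1.2375 V.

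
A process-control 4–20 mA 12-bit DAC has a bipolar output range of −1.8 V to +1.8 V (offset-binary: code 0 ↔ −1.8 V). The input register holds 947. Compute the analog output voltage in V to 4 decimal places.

-0.9677 V

LSB = 3.6 V / 2^12 = 0.879 mV.
V_out = (−1.8) + 947 × 0.000878906 V = -0.967676 V.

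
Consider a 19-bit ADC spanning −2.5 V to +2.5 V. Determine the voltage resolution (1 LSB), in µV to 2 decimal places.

Full-scale span = 5 V.
LSB = 5 / 2^19 = 5 / 524288 = 9.53674e-06 V = 9.54 µV.

9.54 µV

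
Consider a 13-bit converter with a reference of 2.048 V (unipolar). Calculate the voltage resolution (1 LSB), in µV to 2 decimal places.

Full-scale span = 2.048 V.
LSB = 2.048 / 2^13 = 2.048 / 8192 = 0.00025 V = 250.00 µV.

250.00 µV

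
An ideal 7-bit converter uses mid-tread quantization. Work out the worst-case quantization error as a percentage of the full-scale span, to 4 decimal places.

0.3906 %

Rounding → worst-case error = ½ LSB = V_FS/2^8, so 100/256 = 0.390625 % of full scale.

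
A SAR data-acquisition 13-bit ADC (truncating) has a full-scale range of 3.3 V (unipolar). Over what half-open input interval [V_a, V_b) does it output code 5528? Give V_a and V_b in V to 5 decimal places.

LSB = 3.3/2^13 = 402.83 µV.
V_a = V_low + 5528·LSB = 2.22686 V; V_b = V_low + 5529·LSB = 2.22726 V.

[2.22686 V, 2.22726 V)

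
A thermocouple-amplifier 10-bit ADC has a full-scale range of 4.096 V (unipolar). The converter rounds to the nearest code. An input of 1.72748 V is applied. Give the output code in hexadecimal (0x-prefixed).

Full-scale span = 4.096 V; LSB = 4.096/2^10 = 4.000 mV.
Input sits at 431.870 steps above V_low.
round(431.870) = 432.
In hexadecimal (0x-prefixed): 0x1B0.

code 0x1B0 (decimal 432)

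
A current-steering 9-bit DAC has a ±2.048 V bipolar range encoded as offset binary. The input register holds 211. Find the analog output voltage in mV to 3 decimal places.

LSB = 4.096 V / 2^9 = 8.000 mV.
V_out = (−2.048) + 211 × 0.008 V = -0.36 V.
= -360.000 mV.

-360.000 mV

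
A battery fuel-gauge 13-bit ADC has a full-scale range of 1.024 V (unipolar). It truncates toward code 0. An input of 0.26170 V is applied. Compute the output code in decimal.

With 8192 levels over 1.024 V, one step is 125.00 µV.
(V_in − V_low)/LSB = (0.26170 − 0) / 0.000125 = 2093.600.
Floor → code 2093.

code 2093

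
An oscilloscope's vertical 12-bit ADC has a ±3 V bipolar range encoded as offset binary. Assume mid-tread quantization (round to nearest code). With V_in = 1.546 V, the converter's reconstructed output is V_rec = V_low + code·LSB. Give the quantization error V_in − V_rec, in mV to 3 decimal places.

0.590 mV

LSB = 6/2^12 = 1.465 mV.
Scaled input = 3103.4027 LSBs, so code = 3103.
V_rec = (−3) + 3103·0.00146484 = 1.5454102 V.
V_in − V_rec = 0.000589844 V = 0.590 mV.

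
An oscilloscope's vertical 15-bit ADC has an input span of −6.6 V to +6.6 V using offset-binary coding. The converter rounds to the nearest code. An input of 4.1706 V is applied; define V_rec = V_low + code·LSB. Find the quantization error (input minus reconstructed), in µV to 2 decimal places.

LSB = 13.2/2^15 = 402.83 µV.
Scaled input = 26737.1985 LSBs, so code = 26737.
V_rec = (−6.6) + 26737·0.000402832 = 4.17052 V.
Difference: 7.99805e-05 V → 79.98 µV.

79.98 µV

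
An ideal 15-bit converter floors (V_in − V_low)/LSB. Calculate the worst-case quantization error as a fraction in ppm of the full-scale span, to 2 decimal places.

Truncating → worst-case error = 1 LSB = V_FS/2^15, so 1e+06/32768 = 30.5176 ppm of full scale.

30.52 ppm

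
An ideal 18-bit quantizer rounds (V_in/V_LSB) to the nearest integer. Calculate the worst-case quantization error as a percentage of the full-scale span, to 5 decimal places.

Rounding → worst-case error = ½ LSB = V_FS/2^19, so 100/524288 = 0.000190735 % of full scale.

0.00019 %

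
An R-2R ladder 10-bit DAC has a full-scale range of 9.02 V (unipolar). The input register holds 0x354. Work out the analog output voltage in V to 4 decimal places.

7.5049 V

LSB = 9.02 V / 2^10 = 8.809 mV.
Code 0x354 = 852 decimal.
V_out = 0 + 852 × 0.00880859 V = 7.50492 V.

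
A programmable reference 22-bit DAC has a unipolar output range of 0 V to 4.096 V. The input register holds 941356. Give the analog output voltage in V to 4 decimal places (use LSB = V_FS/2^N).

LSB = 4.096 V / 2^22 = 0.98 µV.
V_out = 0 + 941356 × 9.76563e-07 V = 0.919293 V.

0.9193 V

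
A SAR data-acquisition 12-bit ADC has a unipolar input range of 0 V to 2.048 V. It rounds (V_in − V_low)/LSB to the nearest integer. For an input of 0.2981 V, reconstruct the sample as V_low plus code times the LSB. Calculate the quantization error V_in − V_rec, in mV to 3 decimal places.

0.100 mV

LSB = 2.048/2^12 = 0.500 mV.
Scaled input = 596.2000 LSBs, so code = 596.
Reconstructed: 0.298 V.
Error = 0.2981 − 0.298 = 0.0001 V = 0.100 mV.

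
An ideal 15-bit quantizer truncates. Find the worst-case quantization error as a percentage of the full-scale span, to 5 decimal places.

0.00305 %

Truncating → worst-case error = 1 LSB = V_FS/2^15, so 100/32768 = 0.00305176 % of full scale.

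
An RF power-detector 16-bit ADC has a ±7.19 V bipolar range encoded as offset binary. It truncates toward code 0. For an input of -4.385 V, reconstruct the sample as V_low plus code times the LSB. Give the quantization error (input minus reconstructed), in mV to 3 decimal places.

LSB = 14.38/2^16 = 219.42 µV.
(-4.385 − (−7.19))/0.000219421 = 12783.6217; ⌊·⌋ gives code 12783.
Reconstructed: -4.3851364 V.
Error = -4.385 − (−4.3851364) = 0.000136414 V = 0.136 mV.

0.136 mV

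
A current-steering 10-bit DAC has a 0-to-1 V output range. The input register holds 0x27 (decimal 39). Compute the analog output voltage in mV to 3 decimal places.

LSB = 1 V / 2^10 = 0.977 mV.
Code 0x27 = 39 decimal.
V_out = 0 + 39 × 0.000976562 V = 0.0380859 V.
= 38.086 mV.

38.086 mV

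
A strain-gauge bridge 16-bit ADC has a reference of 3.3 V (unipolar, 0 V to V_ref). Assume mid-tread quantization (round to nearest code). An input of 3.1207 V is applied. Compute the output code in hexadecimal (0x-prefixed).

With 65536 levels over 3.3 V, one step is 50.35 µV.
(V_in − V_low)/LSB = (3.1207 − 0) / 5.0354e-05 = 61975.211.
So the output code is 61975.
In hexadecimal (0x-prefixed): 0xF217.

code 0xF217 (decimal 61975)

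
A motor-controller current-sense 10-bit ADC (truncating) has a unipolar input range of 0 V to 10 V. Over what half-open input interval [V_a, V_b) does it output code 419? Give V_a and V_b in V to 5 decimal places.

LSB = 10/2^10 = 9.766 mV.
V_a = V_low + 419·LSB = 4.0918 V; V_b = V_low + 420·LSB = 4.10156 V.

[4.09180 V, 4.10156 V)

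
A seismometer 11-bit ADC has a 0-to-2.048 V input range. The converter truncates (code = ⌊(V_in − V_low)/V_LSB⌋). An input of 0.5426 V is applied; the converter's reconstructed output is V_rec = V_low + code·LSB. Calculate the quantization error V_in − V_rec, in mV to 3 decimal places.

LSB = 2.048/2^11 = 1.000 mV.
(0.5426 − 0)/0.001 = 542.6000; ⌊·⌋ gives code 542.
V_rec = 0 + 542·0.001 = 0.542 V.
V_in − V_rec = 0.0006 V = 0.600 mV.

0.600 mV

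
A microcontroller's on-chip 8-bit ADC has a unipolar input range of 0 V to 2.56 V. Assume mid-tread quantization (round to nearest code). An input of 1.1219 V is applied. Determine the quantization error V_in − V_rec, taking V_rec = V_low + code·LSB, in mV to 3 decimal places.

1.900 mV

Step size: 2.56 V ÷ 2^8 = 10.000 mV.
(1.1219 − 0)/0.01 = 112.1900; round gives code 112.
Reconstructed: 1.12 V.
Error = 1.1219 − 1.12 = 0.0019 V = 1.900 mV.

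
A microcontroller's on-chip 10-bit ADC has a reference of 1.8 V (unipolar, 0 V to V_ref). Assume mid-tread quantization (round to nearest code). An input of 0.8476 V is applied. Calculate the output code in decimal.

LSB = 1.8 V / 1024 = 1.758 mV.
(0.8476 − 0) / 0.00175781 = 482.190 LSBs.
Round → code 482.

code 482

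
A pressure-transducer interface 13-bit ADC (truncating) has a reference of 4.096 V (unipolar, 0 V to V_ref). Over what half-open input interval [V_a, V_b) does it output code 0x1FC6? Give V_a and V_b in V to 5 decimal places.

[4.06700 V, 4.06750 V)

LSB = 4.096/2^13 = 0.500 mV.
Code 0x1FC6 = 8134 decimal.
V_a = V_low + 8134·LSB = 4.067 V; V_b = V_low + 8135·LSB = 4.0675 V.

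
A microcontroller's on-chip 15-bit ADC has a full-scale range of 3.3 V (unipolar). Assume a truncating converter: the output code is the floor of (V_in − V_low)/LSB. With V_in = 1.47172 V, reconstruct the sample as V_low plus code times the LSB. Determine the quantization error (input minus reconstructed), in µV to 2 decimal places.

LSB = 3.3/2^15 = 100.71 µV.
(V_in − V_low)/LSB = (1.47172 − 0)/0.000100708 = 14613.7336 → code 14613 (floor).
Reconstructed: 1.4716461 V.
Error = 1.47172 − 1.4716461 = 7.38818e-05 V = 73.88 µV.

73.88 µV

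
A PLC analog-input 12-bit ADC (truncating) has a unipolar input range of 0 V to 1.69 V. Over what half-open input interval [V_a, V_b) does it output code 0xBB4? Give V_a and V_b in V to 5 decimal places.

LSB = 1.69/2^12 = 412.60 µV.
Code 0xBB4 = 2996 decimal.
V_a = V_low + 2996·LSB = 1.23614 V; V_b = V_low + 2997·LSB = 1.23656 V.

[1.23614 V, 1.23656 V)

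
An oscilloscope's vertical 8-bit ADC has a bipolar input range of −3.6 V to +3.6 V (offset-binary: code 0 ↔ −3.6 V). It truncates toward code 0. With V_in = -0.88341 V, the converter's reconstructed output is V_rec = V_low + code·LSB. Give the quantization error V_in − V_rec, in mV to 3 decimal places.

LSB = 7.2/2^8 = 28.125 mV.
Scaled input = 96.5899 LSBs, so code = 96.
Reconstructed: -0.9 V.
V_in − V_rec = 0.01659 V = 16.590 mV.

16.590 mV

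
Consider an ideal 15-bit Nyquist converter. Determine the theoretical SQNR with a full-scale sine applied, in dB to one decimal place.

92.1 dB

SNR ≈ 6.02·N + 1.76 dB = 6.02·15 + 1.76 = 92.06 dB.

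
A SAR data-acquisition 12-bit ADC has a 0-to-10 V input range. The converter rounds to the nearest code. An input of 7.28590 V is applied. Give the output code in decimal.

code 2984

LSB = 10 V / 4096 = 2.441 mV.
Input sits at 2984.305 steps above V_low.
round(2984.305) = 2984.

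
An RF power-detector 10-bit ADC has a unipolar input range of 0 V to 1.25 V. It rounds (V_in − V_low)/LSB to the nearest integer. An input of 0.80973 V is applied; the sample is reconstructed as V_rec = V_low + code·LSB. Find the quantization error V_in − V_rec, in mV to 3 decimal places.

0.404 mV

One LSB is 1.25 V / 1024 = 1.221 mV.
(V_in − V_low)/LSB = (0.80973 − 0)/0.0012207 = 663.3308 → code 663 (round).
V_rec = 0 + 663·0.0012207 = 0.80932617 V.
Error = 0.80973 − 0.80932617 = 0.000403828 V = 0.404 mV.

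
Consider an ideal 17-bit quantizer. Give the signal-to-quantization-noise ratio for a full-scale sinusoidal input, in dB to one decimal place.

104.1 dB

SNR ≈ 6.02·N + 1.76 dB = 6.02·17 + 1.76 = 104.10 dB.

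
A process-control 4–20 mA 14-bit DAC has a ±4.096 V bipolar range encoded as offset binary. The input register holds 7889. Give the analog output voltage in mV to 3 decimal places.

LSB = 8.192 V / 2^14 = 0.500 mV.
V_out = (−4.096) + 7889 × 0.0005 V = -0.1515 V.
= -151.500 mV.

-151.500 mV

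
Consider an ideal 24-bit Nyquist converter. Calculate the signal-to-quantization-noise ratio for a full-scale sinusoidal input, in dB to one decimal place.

146.2 dB

SNR ≈ 6.02·N + 1.76 dB = 6.02·24 + 1.76 = 146.24 dB.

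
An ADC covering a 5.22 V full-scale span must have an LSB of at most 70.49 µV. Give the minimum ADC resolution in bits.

17 bits

Number of steps required ≥ 5.22 V / 70.49 µV = 74053.06.
Need 2^N ≥ 74053.06; 2^16 = 65536, 2^17 = 131072.
Minimum N = 17.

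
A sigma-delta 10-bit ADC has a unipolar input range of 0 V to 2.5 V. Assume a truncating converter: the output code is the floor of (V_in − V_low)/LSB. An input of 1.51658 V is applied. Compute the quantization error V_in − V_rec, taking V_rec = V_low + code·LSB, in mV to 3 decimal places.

One LSB is 2.5 V / 1024 = 2.441 mV.
(1.51658 − 0)/0.00244141 = 621.1912; ⌊·⌋ gives code 621.
Reconstructed: 1.5161133 V.
Difference: 0.000466719 V → 0.467 mV.

0.467 mV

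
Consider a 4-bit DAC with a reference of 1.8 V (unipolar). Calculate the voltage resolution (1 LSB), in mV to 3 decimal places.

Full-scale span = 1.8 V.
LSB = 1.8 / 2^4 = 1.8 / 16 = 0.1125 V = 112.500 mV.

112.500 mV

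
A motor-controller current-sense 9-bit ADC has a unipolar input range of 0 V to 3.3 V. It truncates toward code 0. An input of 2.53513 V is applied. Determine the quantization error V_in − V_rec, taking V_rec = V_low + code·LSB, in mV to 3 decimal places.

LSB = 3.3/2^9 = 6.445 mV.
(2.53513 − 0)/0.00644531 = 393.3293; ⌊·⌋ gives code 393.
Code 393 maps back to 0 + 393×0.00644531 V = 2.5330078 V.
V_in − V_rec = 0.00212219 V = 2.122 mV.

2.122 mV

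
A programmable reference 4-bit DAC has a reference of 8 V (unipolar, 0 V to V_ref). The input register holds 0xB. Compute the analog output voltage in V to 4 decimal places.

5.5000 V

LSB = 8 V / 2^4 = 0.5000 V.
Code 0xB = 11 decimal.
V_out = 0 + 11 × 0.5 V = 5.5 V.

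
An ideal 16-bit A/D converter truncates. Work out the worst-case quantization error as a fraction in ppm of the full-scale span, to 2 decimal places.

Truncating → worst-case error = 1 LSB = V_FS/2^16, so 1e+06/65536 = 15.2588 ppm of full scale.

15.26 ppm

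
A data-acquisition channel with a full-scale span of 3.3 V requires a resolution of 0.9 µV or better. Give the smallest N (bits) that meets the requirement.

22 bits

Number of steps required ≥ 3.3 V / 0.9 µV = 3666666.67.
Need 2^N ≥ 3666666.67; 2^21 = 2097152, 2^22 = 4194304.
Minimum N = 22.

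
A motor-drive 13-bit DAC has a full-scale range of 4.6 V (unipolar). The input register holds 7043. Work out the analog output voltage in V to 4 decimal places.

LSB = 4.6 V / 2^13 = 0.562 mV.
V_out = 0 + 7043 × 0.000561523 V = 3.95481 V.

3.9548 V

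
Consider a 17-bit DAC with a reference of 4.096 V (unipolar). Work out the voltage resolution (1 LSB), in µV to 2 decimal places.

31.25 µV

Full-scale span = 4.096 V.
LSB = 4.096 / 2^17 = 4.096 / 131072 = 3.125e-05 V = 31.25 µV.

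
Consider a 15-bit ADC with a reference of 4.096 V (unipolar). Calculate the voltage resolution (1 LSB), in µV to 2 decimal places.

Full-scale span = 4.096 V.
LSB = 4.096 / 2^15 = 4.096 / 32768 = 0.000125 V = 125.00 µV.

125.00 µV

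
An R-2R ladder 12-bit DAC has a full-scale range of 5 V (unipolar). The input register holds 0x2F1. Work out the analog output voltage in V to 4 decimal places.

0.9192 V

LSB = 5 V / 2^12 = 1.221 mV.
Code 0x2F1 = 753 decimal.
V_out = 0 + 753 × 0.0012207 V = 0.919189 V.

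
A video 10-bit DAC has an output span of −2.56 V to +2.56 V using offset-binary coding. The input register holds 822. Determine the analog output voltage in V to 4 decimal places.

LSB = 5.12 V / 2^10 = 5.000 mV.
V_out = (−2.56) + 822 × 0.005 V = 1.55 V.

1.5500 V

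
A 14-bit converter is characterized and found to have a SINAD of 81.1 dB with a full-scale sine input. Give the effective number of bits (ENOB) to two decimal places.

13.18 bits

ENOB = (SINAD − 1.76) / 6.02 = (81.1 − 1.76)/6.02 = 13.179.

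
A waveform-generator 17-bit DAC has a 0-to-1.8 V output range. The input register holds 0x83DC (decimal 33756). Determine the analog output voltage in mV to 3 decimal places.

463.568 mV

LSB = 1.8 V / 2^17 = 13.73 µV.
Code 0x83DC = 33756 decimal.
V_out = 0 + 33756 × 1.37329e-05 V = 0.463568 V.
= 463.568 mV.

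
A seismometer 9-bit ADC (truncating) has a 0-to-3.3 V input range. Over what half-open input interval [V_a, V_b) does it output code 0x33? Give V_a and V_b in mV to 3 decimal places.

LSB = 3.3/2^9 = 6.445 mV.
Code 0x33 = 51 decimal.
V_a = V_low + 51·LSB = 0.328711 V; V_b = V_low + 52·LSB = 0.335156 V.

[328.711 mV, 335.156 mV)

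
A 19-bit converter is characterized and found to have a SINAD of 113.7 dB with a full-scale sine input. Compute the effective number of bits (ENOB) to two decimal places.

18.59 bits

ENOB = (SINAD − 1.76) / 6.02 = (113.7 − 1.76)/6.02 = 18.595.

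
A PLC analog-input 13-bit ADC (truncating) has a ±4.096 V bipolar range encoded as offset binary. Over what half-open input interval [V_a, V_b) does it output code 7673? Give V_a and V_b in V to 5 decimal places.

[3.57700 V, 3.57800 V)

LSB = 8.192/2^13 = 1.000 mV.
V_a = V_low + 7673·LSB = 3.577 V; V_b = V_low + 7674·LSB = 3.578 V.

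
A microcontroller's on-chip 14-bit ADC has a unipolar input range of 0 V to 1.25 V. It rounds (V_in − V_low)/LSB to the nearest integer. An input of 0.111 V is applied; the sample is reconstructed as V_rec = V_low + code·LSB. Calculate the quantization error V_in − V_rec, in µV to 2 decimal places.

-7.69 µV

Step size: 1.25 V ÷ 2^14 = 76.29 µV.
Scaled input = 1454.8992 LSBs, so code = 1455.
V_rec = 0 + 1455·7.62939e-05 = 0.11100769 V.
V_in − V_rec = -7.69043e-06 V = -7.69 µV.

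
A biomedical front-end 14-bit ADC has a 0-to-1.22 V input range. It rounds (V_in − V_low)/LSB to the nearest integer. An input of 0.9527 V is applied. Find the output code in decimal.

With 16384 levels over 1.22 V, one step is 74.46 µV.
(V_in − V_low)/LSB = (0.9527 − 0) / 7.44629e-05 = 12794.292.
Round → code 12794.

code 12794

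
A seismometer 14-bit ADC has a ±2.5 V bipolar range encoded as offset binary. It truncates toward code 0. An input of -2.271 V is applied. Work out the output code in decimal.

code 750

Full-scale span = 5 V; LSB = 5/2^14 = 305.18 µV.
(-2.271 − (−2.5)) / 0.000305176 = 750.387 LSBs.
⌊·⌋(750.387) = 750.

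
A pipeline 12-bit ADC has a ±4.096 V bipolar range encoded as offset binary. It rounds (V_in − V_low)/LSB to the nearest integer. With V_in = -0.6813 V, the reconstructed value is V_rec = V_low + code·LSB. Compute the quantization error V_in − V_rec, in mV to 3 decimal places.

0.700 mV

One LSB is 8.192 V / 4096 = 2.000 mV.
(V_in − V_low)/LSB = (-0.6813 − (−4.096))/0.002 = 1707.3500 → code 1707 (round).
V_rec = (−4.096) + 1707·0.002 = -0.682 V.
V_in − V_rec = 0.0007 V = 0.700 mV.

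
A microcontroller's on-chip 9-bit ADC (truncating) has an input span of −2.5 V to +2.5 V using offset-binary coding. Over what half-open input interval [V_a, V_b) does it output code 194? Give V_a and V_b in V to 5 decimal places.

[-0.60547 V, -0.59570 V)

LSB = 5/2^9 = 9.766 mV.
V_a = V_low + 194·LSB = -0.605469 V; V_b = V_low + 195·LSB = -0.595703 V.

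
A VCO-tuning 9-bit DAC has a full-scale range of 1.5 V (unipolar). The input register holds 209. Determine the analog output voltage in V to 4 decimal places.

0.6123 V

LSB = 1.5 V / 2^9 = 2.930 mV.
V_out = 0 + 209 × 0.00292969 V = 0.612305 V.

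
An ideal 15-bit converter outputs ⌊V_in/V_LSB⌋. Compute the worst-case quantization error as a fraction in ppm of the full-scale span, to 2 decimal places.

Truncating → worst-case error = 1 LSB = V_FS/2^15, so 1e+06/32768 = 30.5176 ppm of full scale.

30.52 ppm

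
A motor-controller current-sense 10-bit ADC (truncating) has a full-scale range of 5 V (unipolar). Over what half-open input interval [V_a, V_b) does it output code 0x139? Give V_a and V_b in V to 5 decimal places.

LSB = 5/2^10 = 4.883 mV.
Code 0x139 = 313 decimal.
V_a = V_low + 313·LSB = 1.52832 V; V_b = V_low + 314·LSB = 1.5332 V.

[1.52832 V, 1.53320 V)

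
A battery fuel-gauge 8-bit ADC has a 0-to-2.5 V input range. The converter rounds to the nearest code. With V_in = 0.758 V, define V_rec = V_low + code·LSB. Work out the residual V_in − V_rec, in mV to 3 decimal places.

-3.719 mV

Step size: 2.5 V ÷ 2^8 = 9.766 mV.
Scaled input = 77.6192 LSBs, so code = 78.
V_rec = 0 + 78·0.00976562 = 0.76171875 V.
Error = 0.758 − 0.76171875 = -0.00371875 V = -3.719 mV.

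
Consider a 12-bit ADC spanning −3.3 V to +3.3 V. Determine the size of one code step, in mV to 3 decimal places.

Full-scale span = 6.6 V.
LSB = 6.6 / 2^12 = 6.6 / 4096 = 0.00161133 V = 1.611 mV.

1.611 mV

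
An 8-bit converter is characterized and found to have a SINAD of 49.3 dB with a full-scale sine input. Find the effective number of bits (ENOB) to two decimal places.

7.90 bits

ENOB = (SINAD − 1.76) / 6.02 = (49.3 − 1.76)/6.02 = 7.897.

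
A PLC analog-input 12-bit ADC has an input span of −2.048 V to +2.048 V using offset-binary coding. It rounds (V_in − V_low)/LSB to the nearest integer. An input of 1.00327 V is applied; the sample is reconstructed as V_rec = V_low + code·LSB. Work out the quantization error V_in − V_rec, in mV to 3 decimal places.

0.270 mV

Step size: 4.096 V ÷ 2^12 = 1.000 mV.
(1.00327 − (−2.048))/0.001 = 3051.2700; round gives code 3051.
Reconstructed: 1.003 V.
V_in − V_rec = 0.00027 V = 0.270 mV.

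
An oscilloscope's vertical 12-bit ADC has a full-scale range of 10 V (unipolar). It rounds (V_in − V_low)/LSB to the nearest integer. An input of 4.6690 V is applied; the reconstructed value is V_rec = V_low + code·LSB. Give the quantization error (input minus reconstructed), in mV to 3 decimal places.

1.031 mV

Step size: 10 V ÷ 2^12 = 2.441 mV.
(V_in − V_low)/LSB = (4.6690 − 0)/0.00244141 = 1912.4224 → code 1912 (round).
Reconstructed: 4.6679688 V.
Difference: 0.00103125 V → 1.031 mV.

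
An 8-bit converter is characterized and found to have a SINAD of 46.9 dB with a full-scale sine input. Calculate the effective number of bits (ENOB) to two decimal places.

7.50 bits

ENOB = (SINAD − 1.76) / 6.02 = (46.9 − 1.76)/6.02 = 7.498.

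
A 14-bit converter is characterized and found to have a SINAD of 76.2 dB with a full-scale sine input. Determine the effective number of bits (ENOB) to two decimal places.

ENOB = (SINAD − 1.76) / 6.02 = (76.2 − 1.76)/6.02 = 12.365.

12.37 bits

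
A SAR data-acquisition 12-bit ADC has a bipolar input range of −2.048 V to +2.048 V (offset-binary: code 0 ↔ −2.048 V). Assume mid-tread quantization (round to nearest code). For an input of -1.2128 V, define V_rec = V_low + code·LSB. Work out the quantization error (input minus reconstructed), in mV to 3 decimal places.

Step size: 4.096 V ÷ 2^12 = 1.000 mV.
Scaled input = 835.2000 LSBs, so code = 835.
Code 835 maps back to (−2.048) + 835×0.001 V = -1.213 V.
Error = -1.2128 − (−1.213) = 0.0002 V = 0.200 mV.

0.200 mV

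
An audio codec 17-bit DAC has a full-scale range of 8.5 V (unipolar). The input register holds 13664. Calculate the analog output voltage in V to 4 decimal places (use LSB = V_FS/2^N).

0.8861 V

LSB = 8.5 V / 2^17 = 64.85 µV.
V_out = 0 + 13664 × 6.48499e-05 V = 0.886108 V.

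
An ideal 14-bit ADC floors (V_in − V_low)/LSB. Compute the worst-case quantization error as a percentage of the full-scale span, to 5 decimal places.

Truncating → worst-case error = 1 LSB = V_FS/2^14, so 100/16384 = 0.00610352 % of full scale.

0.00610 %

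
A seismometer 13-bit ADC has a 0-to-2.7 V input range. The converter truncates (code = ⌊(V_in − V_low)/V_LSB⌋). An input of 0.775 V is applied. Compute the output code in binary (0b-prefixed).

code 0b100100101111 (decimal 2351)

With 8192 levels over 2.7 V, one step is 329.59 µV.
(V_in − V_low)/LSB = (0.775 − 0) / 0.00032959 = 2351.407.
Floor → code 2351.
In binary (0b-prefixed): 0b100100101111.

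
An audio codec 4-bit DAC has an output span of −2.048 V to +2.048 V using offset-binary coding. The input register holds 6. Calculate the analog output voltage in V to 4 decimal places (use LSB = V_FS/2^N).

LSB = 4.096 V / 2^4 = 256.000 mV.
V_out = (−2.048) + 6 × 0.256 V = -0.512 V.

-0.5120 V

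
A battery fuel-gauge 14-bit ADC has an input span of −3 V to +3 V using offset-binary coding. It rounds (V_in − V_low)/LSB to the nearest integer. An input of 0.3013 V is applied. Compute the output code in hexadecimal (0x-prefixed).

LSB = 6 V / 16384 = 366.21 µV.
(0.3013 − (−3)) / 0.000366211 = 9014.750 LSBs.
round(9014.750) = 9015.
In hexadecimal (0x-prefixed): 0x2337.

code 0x2337 (decimal 9015)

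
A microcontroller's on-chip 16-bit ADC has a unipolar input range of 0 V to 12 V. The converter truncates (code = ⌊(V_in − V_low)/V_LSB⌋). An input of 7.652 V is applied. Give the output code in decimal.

code 41790

LSB = 12 V / 65536 = 183.11 µV.
(V_in − V_low)/LSB = (7.652 − 0) / 0.000183105 = 41790.123.
Floor → code 41790.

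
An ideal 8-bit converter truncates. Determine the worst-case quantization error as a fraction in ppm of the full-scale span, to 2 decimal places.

3906.25 ppm

Truncating → worst-case error = 1 LSB = V_FS/2^8, so 1e+06/256 = 3906.25 ppm of full scale.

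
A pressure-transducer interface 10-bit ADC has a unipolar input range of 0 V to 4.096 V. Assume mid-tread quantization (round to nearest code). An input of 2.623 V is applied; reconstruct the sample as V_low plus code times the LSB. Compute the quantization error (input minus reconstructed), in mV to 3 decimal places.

Step size: 4.096 V ÷ 2^10 = 4.000 mV.
(V_in − V_low)/LSB = (2.623 − 0)/0.004 = 655.7500 → code 656 (round).
V_rec = 0 + 656·0.004 = 2.624 V.
Error = 2.623 − 2.624 = -0.001 V = -1.000 mV.

-1.000 mV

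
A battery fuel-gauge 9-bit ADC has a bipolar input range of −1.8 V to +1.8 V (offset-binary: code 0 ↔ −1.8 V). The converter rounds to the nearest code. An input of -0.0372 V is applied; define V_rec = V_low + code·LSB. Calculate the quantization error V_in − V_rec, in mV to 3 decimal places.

-2.044 mV

LSB = 3.6/2^9 = 7.031 mV.
Scaled input = 250.7093 LSBs, so code = 251.
Code 251 maps back to (−1.8) + 251×0.00703125 V = -0.03515625 V.
Difference: -0.00204375 V → -2.044 mV.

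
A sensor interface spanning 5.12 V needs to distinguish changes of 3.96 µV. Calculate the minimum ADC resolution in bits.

21 bits

Number of steps required ≥ 5.12 V / 3.96 µV = 1292929.29.
Need 2^N ≥ 1292929.29; 2^20 = 1048576, 2^21 = 2097152.
Minimum N = 21.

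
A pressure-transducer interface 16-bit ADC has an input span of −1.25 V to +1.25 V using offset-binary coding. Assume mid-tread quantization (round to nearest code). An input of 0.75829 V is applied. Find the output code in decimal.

code 52646

With 65536 levels over 2.5 V, one step is 38.15 µV.
Input sits at 52646.117 steps above V_low.
Round → code 52646.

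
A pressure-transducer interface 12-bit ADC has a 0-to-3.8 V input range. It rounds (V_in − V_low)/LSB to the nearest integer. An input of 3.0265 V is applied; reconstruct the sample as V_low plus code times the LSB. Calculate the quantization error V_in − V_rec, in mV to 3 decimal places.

One LSB is 3.8 V / 4096 = 0.928 mV.
Scaled input = 3262.2484 LSBs, so code = 3262.
Reconstructed: 3.0262695 V.
Error = 3.0265 − 3.0262695 = 0.000230469 V = 0.230 mV.

0.230 mV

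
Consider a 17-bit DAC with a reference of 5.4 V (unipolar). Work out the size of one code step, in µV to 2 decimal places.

41.20 µV

Full-scale span = 5.4 V.
LSB = 5.4 / 2^17 = 5.4 / 131072 = 4.11987e-05 V = 41.20 µV.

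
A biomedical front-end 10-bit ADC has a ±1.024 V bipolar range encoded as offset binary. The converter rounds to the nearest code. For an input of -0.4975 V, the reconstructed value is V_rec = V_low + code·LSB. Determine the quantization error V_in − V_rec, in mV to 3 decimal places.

LSB = 2.048/2^10 = 2.000 mV.
(V_in − V_low)/LSB = (-0.4975 − (−1.024))/0.002 = 263.2500 → code 263 (round).
Code 263 maps back to (−1.024) + 263×0.002 V = -0.498 V.
V_in − V_rec = 0.0005 V = 0.500 mV.

0.500 mV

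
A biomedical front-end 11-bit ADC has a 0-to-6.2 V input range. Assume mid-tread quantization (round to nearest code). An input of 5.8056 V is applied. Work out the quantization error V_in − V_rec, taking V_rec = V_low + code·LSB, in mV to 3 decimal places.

-0.845 mV

Step size: 6.2 V ÷ 2^11 = 3.027 mV.
(V_in − V_low)/LSB = (5.8056 − 0)/0.00302734 = 1917.7208 → code 1918 (round).
Code 1918 maps back to 0 + 1918×0.00302734 V = 5.8064453 V.
Difference: -0.000845313 V → -0.845 mV.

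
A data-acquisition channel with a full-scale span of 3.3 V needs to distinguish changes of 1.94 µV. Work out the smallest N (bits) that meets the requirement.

21 bits

Number of steps required ≥ 3.3 V / 1.94 µV = 1701030.93.
Need 2^N ≥ 1701030.93; 2^20 = 1048576, 2^21 = 2097152.
Minimum N = 21.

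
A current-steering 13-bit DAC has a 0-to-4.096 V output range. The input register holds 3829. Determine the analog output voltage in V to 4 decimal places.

LSB = 4.096 V / 2^13 = 0.500 mV.
V_out = 0 + 3829 × 0.0005 V = 1.9145 V.

1.9145 V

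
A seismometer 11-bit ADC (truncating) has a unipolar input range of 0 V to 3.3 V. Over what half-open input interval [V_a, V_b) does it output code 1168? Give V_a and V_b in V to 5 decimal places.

LSB = 3.3/2^11 = 1.611 mV.
V_a = V_low + 1168·LSB = 1.88203 V; V_b = V_low + 1169·LSB = 1.88364 V.

[1.88203 V, 1.88364 V)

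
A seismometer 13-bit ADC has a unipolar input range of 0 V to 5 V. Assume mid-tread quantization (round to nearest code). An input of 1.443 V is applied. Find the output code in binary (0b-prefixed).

code 0b100100111100 (decimal 2364)

With 8192 levels over 5 V, one step is 0.610 mV.
(V_in − V_low)/LSB = (1.443 − 0) / 0.000610352 = 2364.211.
round(2364.211) = 2364.
In binary (0b-prefixed): 0b100100111100.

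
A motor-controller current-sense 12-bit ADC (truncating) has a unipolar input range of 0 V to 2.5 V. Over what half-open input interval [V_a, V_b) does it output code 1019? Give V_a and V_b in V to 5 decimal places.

[0.62195 V, 0.62256 V)

LSB = 2.5/2^12 = 0.610 mV.
V_a = V_low + 1019·LSB = 0.621948 V; V_b = V_low + 1020·LSB = 0.622559 V.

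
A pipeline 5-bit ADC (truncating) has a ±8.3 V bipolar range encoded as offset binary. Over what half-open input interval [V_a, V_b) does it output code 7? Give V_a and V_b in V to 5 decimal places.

LSB = 16.6/2^5 = 0.5188 V.
V_a = V_low + 7·LSB = -4.66875 V; V_b = V_low + 8·LSB = -4.15 V.

[-4.66875 V, -4.15000 V)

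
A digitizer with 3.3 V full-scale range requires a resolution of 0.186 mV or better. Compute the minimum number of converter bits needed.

Number of steps required ≥ 3.3 V / 0.186 mV = 17741.94.
Need 2^N ≥ 17741.94; 2^14 = 16384, 2^15 = 32768.
Minimum N = 15.

15 bits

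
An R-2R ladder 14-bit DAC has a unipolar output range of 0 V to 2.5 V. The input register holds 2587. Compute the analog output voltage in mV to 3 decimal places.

LSB = 2.5 V / 2^14 = 152.59 µV.
V_out = 0 + 2587 × 0.000152588 V = 0.394745 V.
= 394.745 mV.

394.745 mV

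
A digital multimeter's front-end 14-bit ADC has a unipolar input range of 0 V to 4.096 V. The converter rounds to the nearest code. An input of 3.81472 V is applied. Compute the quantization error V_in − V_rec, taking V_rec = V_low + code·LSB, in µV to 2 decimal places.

-30.00 µV

One LSB is 4.096 V / 16384 = 250.00 µV.
(3.81472 − 0)/0.00025 = 15258.8800; round gives code 15259.
V_rec = 0 + 15259·0.00025 = 3.81475 V.
Difference: -3e-05 V → -30.00 µV.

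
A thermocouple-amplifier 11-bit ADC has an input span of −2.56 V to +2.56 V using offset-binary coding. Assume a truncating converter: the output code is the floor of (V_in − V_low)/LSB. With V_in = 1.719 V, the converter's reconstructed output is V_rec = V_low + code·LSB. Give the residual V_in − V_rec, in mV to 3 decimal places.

1.500 mV

LSB = 5.12/2^11 = 2.500 mV.
(V_in − V_low)/LSB = (1.719 − (−2.56))/0.0025 = 1711.6000 → code 1711 (floor).
V_rec = (−2.56) + 1711·0.0025 = 1.7175 V.
Difference: 0.0015 V → 1.500 mV.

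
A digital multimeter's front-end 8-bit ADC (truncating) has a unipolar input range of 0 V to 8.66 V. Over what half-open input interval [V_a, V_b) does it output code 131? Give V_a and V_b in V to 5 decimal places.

LSB = 8.66/2^8 = 33.828 mV.
V_a = V_low + 131·LSB = 4.43148 V; V_b = V_low + 132·LSB = 4.46531 V.

[4.43148 V, 4.46531 V)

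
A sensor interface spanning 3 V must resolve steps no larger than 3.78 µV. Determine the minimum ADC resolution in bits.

Number of steps required ≥ 3 V / 3.78 µV = 793650.79.
Need 2^N ≥ 793650.79; 2^19 = 524288, 2^20 = 1048576.
Minimum N = 20.

20 bits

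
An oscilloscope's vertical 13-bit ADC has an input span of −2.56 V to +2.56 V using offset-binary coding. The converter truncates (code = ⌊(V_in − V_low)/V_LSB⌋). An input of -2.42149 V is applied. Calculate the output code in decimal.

With 8192 levels over 5.12 V, one step is 0.625 mV.
Input sits at 221.616 steps above V_low.
So the output code is 221.

code 221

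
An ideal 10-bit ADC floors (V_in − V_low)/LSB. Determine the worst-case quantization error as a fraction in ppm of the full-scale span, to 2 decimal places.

Truncating → worst-case error = 1 LSB = V_FS/2^10, so 1e+06/1024 = 976.562 ppm of full scale.

976.56 ppm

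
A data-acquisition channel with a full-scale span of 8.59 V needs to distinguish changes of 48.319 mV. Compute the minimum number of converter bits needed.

8 bits

Number of steps required ≥ 8.59 V / 48.319 mV = 177.78.
Need 2^N ≥ 177.78; 2^7 = 128, 2^8 = 256.
Minimum N = 8.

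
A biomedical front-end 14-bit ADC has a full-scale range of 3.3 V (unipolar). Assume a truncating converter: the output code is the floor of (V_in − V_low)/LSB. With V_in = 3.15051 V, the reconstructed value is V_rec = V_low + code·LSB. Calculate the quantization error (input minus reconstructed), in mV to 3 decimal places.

0.162 mV

LSB = 3.3/2^14 = 201.42 µV.
Scaled input = 15641.8048 LSBs, so code = 15641.
Reconstructed: 3.1503479 V.
V_in − V_rec = 0.0001621 V = 0.162 mV.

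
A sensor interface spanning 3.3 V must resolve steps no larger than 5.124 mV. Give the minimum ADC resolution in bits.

10 bits

Number of steps required ≥ 3.3 V / 5.124 mV = 644.03.
Need 2^N ≥ 644.03; 2^9 = 512, 2^10 = 1024.
Minimum N = 10.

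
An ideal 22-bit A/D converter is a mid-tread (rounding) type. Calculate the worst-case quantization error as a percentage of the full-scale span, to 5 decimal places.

Rounding → worst-case error = ½ LSB = V_FS/2^23, so 100/8388608 = 1.19209e-05 % of full scale.

0.00001 %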